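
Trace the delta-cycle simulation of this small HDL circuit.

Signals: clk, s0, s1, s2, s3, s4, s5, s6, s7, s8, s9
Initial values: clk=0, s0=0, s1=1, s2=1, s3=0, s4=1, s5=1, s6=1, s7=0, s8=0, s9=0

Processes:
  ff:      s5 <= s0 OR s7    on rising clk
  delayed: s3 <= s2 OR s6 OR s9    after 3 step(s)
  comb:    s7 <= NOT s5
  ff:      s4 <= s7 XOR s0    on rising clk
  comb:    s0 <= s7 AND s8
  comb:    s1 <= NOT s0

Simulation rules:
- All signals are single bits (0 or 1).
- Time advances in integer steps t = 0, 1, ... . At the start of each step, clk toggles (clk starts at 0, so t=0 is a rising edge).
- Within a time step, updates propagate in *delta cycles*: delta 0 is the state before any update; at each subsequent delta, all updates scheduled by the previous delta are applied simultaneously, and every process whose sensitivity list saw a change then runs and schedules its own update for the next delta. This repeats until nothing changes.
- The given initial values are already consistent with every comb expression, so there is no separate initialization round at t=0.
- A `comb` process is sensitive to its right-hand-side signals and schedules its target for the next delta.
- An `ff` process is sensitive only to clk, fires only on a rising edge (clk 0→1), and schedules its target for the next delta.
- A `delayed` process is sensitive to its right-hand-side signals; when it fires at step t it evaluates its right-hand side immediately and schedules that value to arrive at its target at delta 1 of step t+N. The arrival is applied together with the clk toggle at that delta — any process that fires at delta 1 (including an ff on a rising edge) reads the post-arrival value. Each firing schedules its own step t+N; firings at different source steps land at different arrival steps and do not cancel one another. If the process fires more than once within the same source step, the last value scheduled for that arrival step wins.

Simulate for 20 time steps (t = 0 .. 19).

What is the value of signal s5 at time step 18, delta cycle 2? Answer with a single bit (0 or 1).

t0.Δ0 s9=0 s7=0 s4=1 s2=1 clk=0 s1=1 s8=0 s0=0 s3=0 s6=1 s5=1
t0.Δ1 s9=0 s7=0 s4=1 s2=1 clk=1 s1=1 s8=0 s0=0 s3=0 s6=1 s5=1
t0.Δ2 s9=0 s7=0 s4=0 s2=1 clk=1 s1=1 s8=0 s0=0 s3=0 s6=1 s5=0
t0.Δ3 s9=0 s7=1 s4=0 s2=1 clk=1 s1=1 s8=0 s0=0 s3=0 s6=1 s5=0
t1.Δ0 s9=0 s7=1 s4=0 s2=1 clk=1 s1=1 s8=0 s0=0 s3=0 s6=1 s5=0
t1.Δ1 s9=0 s7=1 s4=0 s2=1 clk=0 s1=1 s8=0 s0=0 s3=0 s6=1 s5=0
t2.Δ0 s9=0 s7=1 s4=0 s2=1 clk=0 s1=1 s8=0 s0=0 s3=0 s6=1 s5=0
t2.Δ1 s9=0 s7=1 s4=0 s2=1 clk=1 s1=1 s8=0 s0=0 s3=0 s6=1 s5=0
t2.Δ2 s9=0 s7=1 s4=1 s2=1 clk=1 s1=1 s8=0 s0=0 s3=0 s6=1 s5=1
t2.Δ3 s9=0 s7=0 s4=1 s2=1 clk=1 s1=1 s8=0 s0=0 s3=0 s6=1 s5=1
t3.Δ0 s9=0 s7=0 s4=1 s2=1 clk=1 s1=1 s8=0 s0=0 s3=0 s6=1 s5=1
t3.Δ1 s9=0 s7=0 s4=1 s2=1 clk=0 s1=1 s8=0 s0=0 s3=0 s6=1 s5=1
t4.Δ0 s9=0 s7=0 s4=1 s2=1 clk=0 s1=1 s8=0 s0=0 s3=0 s6=1 s5=1
t4.Δ1 s9=0 s7=0 s4=1 s2=1 clk=1 s1=1 s8=0 s0=0 s3=0 s6=1 s5=1
t4.Δ2 s9=0 s7=0 s4=0 s2=1 clk=1 s1=1 s8=0 s0=0 s3=0 s6=1 s5=0
t4.Δ3 s9=0 s7=1 s4=0 s2=1 clk=1 s1=1 s8=0 s0=0 s3=0 s6=1 s5=0
t5.Δ0 s9=0 s7=1 s4=0 s2=1 clk=1 s1=1 s8=0 s0=0 s3=0 s6=1 s5=0
t5.Δ1 s9=0 s7=1 s4=0 s2=1 clk=0 s1=1 s8=0 s0=0 s3=0 s6=1 s5=0
t6.Δ0 s9=0 s7=1 s4=0 s2=1 clk=0 s1=1 s8=0 s0=0 s3=0 s6=1 s5=0
t6.Δ1 s9=0 s7=1 s4=0 s2=1 clk=1 s1=1 s8=0 s0=0 s3=0 s6=1 s5=0
t6.Δ2 s9=0 s7=1 s4=1 s2=1 clk=1 s1=1 s8=0 s0=0 s3=0 s6=1 s5=1
t6.Δ3 s9=0 s7=0 s4=1 s2=1 clk=1 s1=1 s8=0 s0=0 s3=0 s6=1 s5=1
t7.Δ0 s9=0 s7=0 s4=1 s2=1 clk=1 s1=1 s8=0 s0=0 s3=0 s6=1 s5=1
t7.Δ1 s9=0 s7=0 s4=1 s2=1 clk=0 s1=1 s8=0 s0=0 s3=0 s6=1 s5=1
t8.Δ0 s9=0 s7=0 s4=1 s2=1 clk=0 s1=1 s8=0 s0=0 s3=0 s6=1 s5=1
t8.Δ1 s9=0 s7=0 s4=1 s2=1 clk=1 s1=1 s8=0 s0=0 s3=0 s6=1 s5=1
t8.Δ2 s9=0 s7=0 s4=0 s2=1 clk=1 s1=1 s8=0 s0=0 s3=0 s6=1 s5=0
t8.Δ3 s9=0 s7=1 s4=0 s2=1 clk=1 s1=1 s8=0 s0=0 s3=0 s6=1 s5=0
t9.Δ0 s9=0 s7=1 s4=0 s2=1 clk=1 s1=1 s8=0 s0=0 s3=0 s6=1 s5=0
t9.Δ1 s9=0 s7=1 s4=0 s2=1 clk=0 s1=1 s8=0 s0=0 s3=0 s6=1 s5=0
t10.Δ0 s9=0 s7=1 s4=0 s2=1 clk=0 s1=1 s8=0 s0=0 s3=0 s6=1 s5=0
t10.Δ1 s9=0 s7=1 s4=0 s2=1 clk=1 s1=1 s8=0 s0=0 s3=0 s6=1 s5=0
t10.Δ2 s9=0 s7=1 s4=1 s2=1 clk=1 s1=1 s8=0 s0=0 s3=0 s6=1 s5=1
t10.Δ3 s9=0 s7=0 s4=1 s2=1 clk=1 s1=1 s8=0 s0=0 s3=0 s6=1 s5=1
t11.Δ0 s9=0 s7=0 s4=1 s2=1 clk=1 s1=1 s8=0 s0=0 s3=0 s6=1 s5=1
t11.Δ1 s9=0 s7=0 s4=1 s2=1 clk=0 s1=1 s8=0 s0=0 s3=0 s6=1 s5=1
t12.Δ0 s9=0 s7=0 s4=1 s2=1 clk=0 s1=1 s8=0 s0=0 s3=0 s6=1 s5=1
t12.Δ1 s9=0 s7=0 s4=1 s2=1 clk=1 s1=1 s8=0 s0=0 s3=0 s6=1 s5=1
t12.Δ2 s9=0 s7=0 s4=0 s2=1 clk=1 s1=1 s8=0 s0=0 s3=0 s6=1 s5=0
t12.Δ3 s9=0 s7=1 s4=0 s2=1 clk=1 s1=1 s8=0 s0=0 s3=0 s6=1 s5=0
t13.Δ0 s9=0 s7=1 s4=0 s2=1 clk=1 s1=1 s8=0 s0=0 s3=0 s6=1 s5=0
t13.Δ1 s9=0 s7=1 s4=0 s2=1 clk=0 s1=1 s8=0 s0=0 s3=0 s6=1 s5=0
t14.Δ0 s9=0 s7=1 s4=0 s2=1 clk=0 s1=1 s8=0 s0=0 s3=0 s6=1 s5=0
t14.Δ1 s9=0 s7=1 s4=0 s2=1 clk=1 s1=1 s8=0 s0=0 s3=0 s6=1 s5=0
t14.Δ2 s9=0 s7=1 s4=1 s2=1 clk=1 s1=1 s8=0 s0=0 s3=0 s6=1 s5=1
t14.Δ3 s9=0 s7=0 s4=1 s2=1 clk=1 s1=1 s8=0 s0=0 s3=0 s6=1 s5=1
t15.Δ0 s9=0 s7=0 s4=1 s2=1 clk=1 s1=1 s8=0 s0=0 s3=0 s6=1 s5=1
t15.Δ1 s9=0 s7=0 s4=1 s2=1 clk=0 s1=1 s8=0 s0=0 s3=0 s6=1 s5=1
t16.Δ0 s9=0 s7=0 s4=1 s2=1 clk=0 s1=1 s8=0 s0=0 s3=0 s6=1 s5=1
t16.Δ1 s9=0 s7=0 s4=1 s2=1 clk=1 s1=1 s8=0 s0=0 s3=0 s6=1 s5=1
t16.Δ2 s9=0 s7=0 s4=0 s2=1 clk=1 s1=1 s8=0 s0=0 s3=0 s6=1 s5=0
t16.Δ3 s9=0 s7=1 s4=0 s2=1 clk=1 s1=1 s8=0 s0=0 s3=0 s6=1 s5=0
t17.Δ0 s9=0 s7=1 s4=0 s2=1 clk=1 s1=1 s8=0 s0=0 s3=0 s6=1 s5=0
t17.Δ1 s9=0 s7=1 s4=0 s2=1 clk=0 s1=1 s8=0 s0=0 s3=0 s6=1 s5=0
t18.Δ0 s9=0 s7=1 s4=0 s2=1 clk=0 s1=1 s8=0 s0=0 s3=0 s6=1 s5=0
t18.Δ1 s9=0 s7=1 s4=0 s2=1 clk=1 s1=1 s8=0 s0=0 s3=0 s6=1 s5=0
t18.Δ2 s9=0 s7=1 s4=1 s2=1 clk=1 s1=1 s8=0 s0=0 s3=0 s6=1 s5=1
t18.Δ3 s9=0 s7=0 s4=1 s2=1 clk=1 s1=1 s8=0 s0=0 s3=0 s6=1 s5=1
t19.Δ0 s9=0 s7=0 s4=1 s2=1 clk=1 s1=1 s8=0 s0=0 s3=0 s6=1 s5=1
t19.Δ1 s9=0 s7=0 s4=1 s2=1 clk=0 s1=1 s8=0 s0=0 s3=0 s6=1 s5=1

1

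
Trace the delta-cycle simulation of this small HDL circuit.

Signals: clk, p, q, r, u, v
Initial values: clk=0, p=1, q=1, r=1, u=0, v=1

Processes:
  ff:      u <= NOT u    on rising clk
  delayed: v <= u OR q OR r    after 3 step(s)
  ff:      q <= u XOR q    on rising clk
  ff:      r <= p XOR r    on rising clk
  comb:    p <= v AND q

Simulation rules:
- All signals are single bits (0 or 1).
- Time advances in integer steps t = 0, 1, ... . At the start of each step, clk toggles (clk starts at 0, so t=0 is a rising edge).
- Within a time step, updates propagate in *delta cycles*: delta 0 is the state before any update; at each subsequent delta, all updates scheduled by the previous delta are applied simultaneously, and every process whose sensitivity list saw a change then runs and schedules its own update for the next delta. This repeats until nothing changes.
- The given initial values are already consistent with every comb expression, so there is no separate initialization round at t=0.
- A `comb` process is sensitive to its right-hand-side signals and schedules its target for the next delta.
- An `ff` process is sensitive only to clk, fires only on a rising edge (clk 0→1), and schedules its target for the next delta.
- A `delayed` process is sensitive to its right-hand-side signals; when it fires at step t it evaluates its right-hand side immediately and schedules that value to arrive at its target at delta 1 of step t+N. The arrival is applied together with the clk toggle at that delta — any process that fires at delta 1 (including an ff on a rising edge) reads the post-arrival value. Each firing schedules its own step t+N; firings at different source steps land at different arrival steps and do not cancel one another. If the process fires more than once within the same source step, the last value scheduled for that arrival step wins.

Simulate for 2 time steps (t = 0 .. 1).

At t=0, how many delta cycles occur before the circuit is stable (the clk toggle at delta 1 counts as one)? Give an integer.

t0.Δ0 p=1 q=1 r=1 clk=0 u=0 v=1
t0.Δ1 p=1 q=1 r=1 clk=1 u=0 v=1
t0.Δ2 p=1 q=1 r=0 clk=1 u=1 v=1
t1.Δ0 p=1 q=1 r=0 clk=1 u=1 v=1
t1.Δ1 p=1 q=1 r=0 clk=0 u=1 v=1

2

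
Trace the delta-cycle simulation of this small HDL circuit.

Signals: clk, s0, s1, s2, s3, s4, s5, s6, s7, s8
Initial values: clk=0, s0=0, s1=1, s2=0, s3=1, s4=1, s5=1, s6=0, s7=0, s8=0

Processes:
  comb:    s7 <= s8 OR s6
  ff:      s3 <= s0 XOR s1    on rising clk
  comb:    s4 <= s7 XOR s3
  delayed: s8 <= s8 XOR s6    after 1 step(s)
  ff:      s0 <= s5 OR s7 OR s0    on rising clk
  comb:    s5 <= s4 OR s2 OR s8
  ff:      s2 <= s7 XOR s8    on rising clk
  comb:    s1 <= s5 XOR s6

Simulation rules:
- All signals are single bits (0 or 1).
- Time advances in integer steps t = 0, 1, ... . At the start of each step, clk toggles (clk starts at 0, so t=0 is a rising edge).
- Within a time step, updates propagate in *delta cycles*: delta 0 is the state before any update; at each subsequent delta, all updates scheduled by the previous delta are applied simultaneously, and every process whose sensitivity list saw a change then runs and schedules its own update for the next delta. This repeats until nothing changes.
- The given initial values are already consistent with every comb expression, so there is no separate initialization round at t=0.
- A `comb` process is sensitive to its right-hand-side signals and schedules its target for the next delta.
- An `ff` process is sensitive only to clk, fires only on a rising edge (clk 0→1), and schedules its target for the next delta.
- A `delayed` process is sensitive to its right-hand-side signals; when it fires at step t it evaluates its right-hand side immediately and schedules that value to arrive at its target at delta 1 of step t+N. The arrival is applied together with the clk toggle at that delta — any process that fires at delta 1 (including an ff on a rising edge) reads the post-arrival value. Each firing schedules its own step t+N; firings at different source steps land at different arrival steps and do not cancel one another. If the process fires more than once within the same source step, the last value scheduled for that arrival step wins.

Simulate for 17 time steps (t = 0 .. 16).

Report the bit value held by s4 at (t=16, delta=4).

1

t0.Δ0 s0=0 clk=0 s8=0 s2=0 s4=1 s5=1 s3=1 s1=1 s6=0 s7=0
t0.Δ1 s0=0 clk=1 s8=0 s2=0 s4=1 s5=1 s3=1 s1=1 s6=0 s7=0
t0.Δ2 s0=1 clk=1 s8=0 s2=0 s4=1 s5=1 s3=1 s1=1 s6=0 s7=0
t1.Δ0 s0=1 clk=1 s8=0 s2=0 s4=1 s5=1 s3=1 s1=1 s6=0 s7=0
t1.Δ1 s0=1 clk=0 s8=0 s2=0 s4=1 s5=1 s3=1 s1=1 s6=0 s7=0
t2.Δ0 s0=1 clk=0 s8=0 s2=0 s4=1 s5=1 s3=1 s1=1 s6=0 s7=0
t2.Δ1 s0=1 clk=1 s8=0 s2=0 s4=1 s5=1 s3=1 s1=1 s6=0 s7=0
t2.Δ2 s0=1 clk=1 s8=0 s2=0 s4=1 s5=1 s3=0 s1=1 s6=0 s7=0
t2.Δ3 s0=1 clk=1 s8=0 s2=0 s4=0 s5=1 s3=0 s1=1 s6=0 s7=0
t2.Δ4 s0=1 clk=1 s8=0 s2=0 s4=0 s5=0 s3=0 s1=1 s6=0 s7=0
t2.Δ5 s0=1 clk=1 s8=0 s2=0 s4=0 s5=0 s3=0 s1=0 s6=0 s7=0
t3.Δ0 s0=1 clk=1 s8=0 s2=0 s4=0 s5=0 s3=0 s1=0 s6=0 s7=0
t3.Δ1 s0=1 clk=0 s8=0 s2=0 s4=0 s5=0 s3=0 s1=0 s6=0 s7=0
t4.Δ0 s0=1 clk=0 s8=0 s2=0 s4=0 s5=0 s3=0 s1=0 s6=0 s7=0
t4.Δ1 s0=1 clk=1 s8=0 s2=0 s4=0 s5=0 s3=0 s1=0 s6=0 s7=0
t4.Δ2 s0=1 clk=1 s8=0 s2=0 s4=0 s5=0 s3=1 s1=0 s6=0 s7=0
t4.Δ3 s0=1 clk=1 s8=0 s2=0 s4=1 s5=0 s3=1 s1=0 s6=0 s7=0
t4.Δ4 s0=1 clk=1 s8=0 s2=0 s4=1 s5=1 s3=1 s1=0 s6=0 s7=0
t4.Δ5 s0=1 clk=1 s8=0 s2=0 s4=1 s5=1 s3=1 s1=1 s6=0 s7=0
t5.Δ0 s0=1 clk=1 s8=0 s2=0 s4=1 s5=1 s3=1 s1=1 s6=0 s7=0
t5.Δ1 s0=1 clk=0 s8=0 s2=0 s4=1 s5=1 s3=1 s1=1 s6=0 s7=0
t6.Δ0 s0=1 clk=0 s8=0 s2=0 s4=1 s5=1 s3=1 s1=1 s6=0 s7=0
t6.Δ1 s0=1 clk=1 s8=0 s2=0 s4=1 s5=1 s3=1 s1=1 s6=0 s7=0
t6.Δ2 s0=1 clk=1 s8=0 s2=0 s4=1 s5=1 s3=0 s1=1 s6=0 s7=0
t6.Δ3 s0=1 clk=1 s8=0 s2=0 s4=0 s5=1 s3=0 s1=1 s6=0 s7=0
t6.Δ4 s0=1 clk=1 s8=0 s2=0 s4=0 s5=0 s3=0 s1=1 s6=0 s7=0
t6.Δ5 s0=1 clk=1 s8=0 s2=0 s4=0 s5=0 s3=0 s1=0 s6=0 s7=0
t7.Δ0 s0=1 clk=1 s8=0 s2=0 s4=0 s5=0 s3=0 s1=0 s6=0 s7=0
t7.Δ1 s0=1 clk=0 s8=0 s2=0 s4=0 s5=0 s3=0 s1=0 s6=0 s7=0
t8.Δ0 s0=1 clk=0 s8=0 s2=0 s4=0 s5=0 s3=0 s1=0 s6=0 s7=0
t8.Δ1 s0=1 clk=1 s8=0 s2=0 s4=0 s5=0 s3=0 s1=0 s6=0 s7=0
t8.Δ2 s0=1 clk=1 s8=0 s2=0 s4=0 s5=0 s3=1 s1=0 s6=0 s7=0
t8.Δ3 s0=1 clk=1 s8=0 s2=0 s4=1 s5=0 s3=1 s1=0 s6=0 s7=0
t8.Δ4 s0=1 clk=1 s8=0 s2=0 s4=1 s5=1 s3=1 s1=0 s6=0 s7=0
t8.Δ5 s0=1 clk=1 s8=0 s2=0 s4=1 s5=1 s3=1 s1=1 s6=0 s7=0
t9.Δ0 s0=1 clk=1 s8=0 s2=0 s4=1 s5=1 s3=1 s1=1 s6=0 s7=0
t9.Δ1 s0=1 clk=0 s8=0 s2=0 s4=1 s5=1 s3=1 s1=1 s6=0 s7=0
t10.Δ0 s0=1 clk=0 s8=0 s2=0 s4=1 s5=1 s3=1 s1=1 s6=0 s7=0
t10.Δ1 s0=1 clk=1 s8=0 s2=0 s4=1 s5=1 s3=1 s1=1 s6=0 s7=0
t10.Δ2 s0=1 clk=1 s8=0 s2=0 s4=1 s5=1 s3=0 s1=1 s6=0 s7=0
t10.Δ3 s0=1 clk=1 s8=0 s2=0 s4=0 s5=1 s3=0 s1=1 s6=0 s7=0
t10.Δ4 s0=1 clk=1 s8=0 s2=0 s4=0 s5=0 s3=0 s1=1 s6=0 s7=0
t10.Δ5 s0=1 clk=1 s8=0 s2=0 s4=0 s5=0 s3=0 s1=0 s6=0 s7=0
t11.Δ0 s0=1 clk=1 s8=0 s2=0 s4=0 s5=0 s3=0 s1=0 s6=0 s7=0
t11.Δ1 s0=1 clk=0 s8=0 s2=0 s4=0 s5=0 s3=0 s1=0 s6=0 s7=0
t12.Δ0 s0=1 clk=0 s8=0 s2=0 s4=0 s5=0 s3=0 s1=0 s6=0 s7=0
t12.Δ1 s0=1 clk=1 s8=0 s2=0 s4=0 s5=0 s3=0 s1=0 s6=0 s7=0
t12.Δ2 s0=1 clk=1 s8=0 s2=0 s4=0 s5=0 s3=1 s1=0 s6=0 s7=0
t12.Δ3 s0=1 clk=1 s8=0 s2=0 s4=1 s5=0 s3=1 s1=0 s6=0 s7=0
t12.Δ4 s0=1 clk=1 s8=0 s2=0 s4=1 s5=1 s3=1 s1=0 s6=0 s7=0
t12.Δ5 s0=1 clk=1 s8=0 s2=0 s4=1 s5=1 s3=1 s1=1 s6=0 s7=0
t13.Δ0 s0=1 clk=1 s8=0 s2=0 s4=1 s5=1 s3=1 s1=1 s6=0 s7=0
t13.Δ1 s0=1 clk=0 s8=0 s2=0 s4=1 s5=1 s3=1 s1=1 s6=0 s7=0
t14.Δ0 s0=1 clk=0 s8=0 s2=0 s4=1 s5=1 s3=1 s1=1 s6=0 s7=0
t14.Δ1 s0=1 clk=1 s8=0 s2=0 s4=1 s5=1 s3=1 s1=1 s6=0 s7=0
t14.Δ2 s0=1 clk=1 s8=0 s2=0 s4=1 s5=1 s3=0 s1=1 s6=0 s7=0
t14.Δ3 s0=1 clk=1 s8=0 s2=0 s4=0 s5=1 s3=0 s1=1 s6=0 s7=0
t14.Δ4 s0=1 clk=1 s8=0 s2=0 s4=0 s5=0 s3=0 s1=1 s6=0 s7=0
t14.Δ5 s0=1 clk=1 s8=0 s2=0 s4=0 s5=0 s3=0 s1=0 s6=0 s7=0
t15.Δ0 s0=1 clk=1 s8=0 s2=0 s4=0 s5=0 s3=0 s1=0 s6=0 s7=0
t15.Δ1 s0=1 clk=0 s8=0 s2=0 s4=0 s5=0 s3=0 s1=0 s6=0 s7=0
t16.Δ0 s0=1 clk=0 s8=0 s2=0 s4=0 s5=0 s3=0 s1=0 s6=0 s7=0
t16.Δ1 s0=1 clk=1 s8=0 s2=0 s4=0 s5=0 s3=0 s1=0 s6=0 s7=0
t16.Δ2 s0=1 clk=1 s8=0 s2=0 s4=0 s5=0 s3=1 s1=0 s6=0 s7=0
t16.Δ3 s0=1 clk=1 s8=0 s2=0 s4=1 s5=0 s3=1 s1=0 s6=0 s7=0
t16.Δ4 s0=1 clk=1 s8=0 s2=0 s4=1 s5=1 s3=1 s1=0 s6=0 s7=0
t16.Δ5 s0=1 clk=1 s8=0 s2=0 s4=1 s5=1 s3=1 s1=1 s6=0 s7=0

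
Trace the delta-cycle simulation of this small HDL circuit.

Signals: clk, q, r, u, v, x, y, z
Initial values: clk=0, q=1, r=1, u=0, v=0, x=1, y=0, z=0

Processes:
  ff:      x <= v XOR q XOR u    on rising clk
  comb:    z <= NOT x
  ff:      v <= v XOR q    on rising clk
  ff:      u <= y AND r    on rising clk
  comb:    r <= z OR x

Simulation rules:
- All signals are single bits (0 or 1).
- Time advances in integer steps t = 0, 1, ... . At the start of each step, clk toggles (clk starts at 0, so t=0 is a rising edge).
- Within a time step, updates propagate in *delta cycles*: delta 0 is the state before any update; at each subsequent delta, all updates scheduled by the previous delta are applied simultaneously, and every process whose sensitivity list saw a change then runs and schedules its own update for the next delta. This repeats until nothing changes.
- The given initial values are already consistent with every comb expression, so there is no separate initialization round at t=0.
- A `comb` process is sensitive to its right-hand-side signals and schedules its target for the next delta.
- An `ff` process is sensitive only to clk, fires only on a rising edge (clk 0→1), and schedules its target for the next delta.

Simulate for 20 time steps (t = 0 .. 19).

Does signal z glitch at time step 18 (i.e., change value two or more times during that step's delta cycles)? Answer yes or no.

t0.Δ0 v=0 q=1 u=0 clk=0 x=1 r=1 y=0 z=0
t0.Δ1 v=0 q=1 u=0 clk=1 x=1 r=1 y=0 z=0
t0.Δ2 v=1 q=1 u=0 clk=1 x=1 r=1 y=0 z=0
t1.Δ0 v=1 q=1 u=0 clk=1 x=1 r=1 y=0 z=0
t1.Δ1 v=1 q=1 u=0 clk=0 x=1 r=1 y=0 z=0
t2.Δ0 v=1 q=1 u=0 clk=0 x=1 r=1 y=0 z=0
t2.Δ1 v=1 q=1 u=0 clk=1 x=1 r=1 y=0 z=0
t2.Δ2 v=0 q=1 u=0 clk=1 x=0 r=1 y=0 z=0
t2.Δ3 v=0 q=1 u=0 clk=1 x=0 r=0 y=0 z=1
t2.Δ4 v=0 q=1 u=0 clk=1 x=0 r=1 y=0 z=1
t3.Δ0 v=0 q=1 u=0 clk=1 x=0 r=1 y=0 z=1
t3.Δ1 v=0 q=1 u=0 clk=0 x=0 r=1 y=0 z=1
t4.Δ0 v=0 q=1 u=0 clk=0 x=0 r=1 y=0 z=1
t4.Δ1 v=0 q=1 u=0 clk=1 x=0 r=1 y=0 z=1
t4.Δ2 v=1 q=1 u=0 clk=1 x=1 r=1 y=0 z=1
t4.Δ3 v=1 q=1 u=0 clk=1 x=1 r=1 y=0 z=0
t5.Δ0 v=1 q=1 u=0 clk=1 x=1 r=1 y=0 z=0
t5.Δ1 v=1 q=1 u=0 clk=0 x=1 r=1 y=0 z=0
t6.Δ0 v=1 q=1 u=0 clk=0 x=1 r=1 y=0 z=0
t6.Δ1 v=1 q=1 u=0 clk=1 x=1 r=1 y=0 z=0
t6.Δ2 v=0 q=1 u=0 clk=1 x=0 r=1 y=0 z=0
t6.Δ3 v=0 q=1 u=0 clk=1 x=0 r=0 y=0 z=1
t6.Δ4 v=0 q=1 u=0 clk=1 x=0 r=1 y=0 z=1
t7.Δ0 v=0 q=1 u=0 clk=1 x=0 r=1 y=0 z=1
t7.Δ1 v=0 q=1 u=0 clk=0 x=0 r=1 y=0 z=1
t8.Δ0 v=0 q=1 u=0 clk=0 x=0 r=1 y=0 z=1
t8.Δ1 v=0 q=1 u=0 clk=1 x=0 r=1 y=0 z=1
t8.Δ2 v=1 q=1 u=0 clk=1 x=1 r=1 y=0 z=1
t8.Δ3 v=1 q=1 u=0 clk=1 x=1 r=1 y=0 z=0
t9.Δ0 v=1 q=1 u=0 clk=1 x=1 r=1 y=0 z=0
t9.Δ1 v=1 q=1 u=0 clk=0 x=1 r=1 y=0 z=0
t10.Δ0 v=1 q=1 u=0 clk=0 x=1 r=1 y=0 z=0
t10.Δ1 v=1 q=1 u=0 clk=1 x=1 r=1 y=0 z=0
t10.Δ2 v=0 q=1 u=0 clk=1 x=0 r=1 y=0 z=0
t10.Δ3 v=0 q=1 u=0 clk=1 x=0 r=0 y=0 z=1
t10.Δ4 v=0 q=1 u=0 clk=1 x=0 r=1 y=0 z=1
t11.Δ0 v=0 q=1 u=0 clk=1 x=0 r=1 y=0 z=1
t11.Δ1 v=0 q=1 u=0 clk=0 x=0 r=1 y=0 z=1
t12.Δ0 v=0 q=1 u=0 clk=0 x=0 r=1 y=0 z=1
t12.Δ1 v=0 q=1 u=0 clk=1 x=0 r=1 y=0 z=1
t12.Δ2 v=1 q=1 u=0 clk=1 x=1 r=1 y=0 z=1
t12.Δ3 v=1 q=1 u=0 clk=1 x=1 r=1 y=0 z=0
t13.Δ0 v=1 q=1 u=0 clk=1 x=1 r=1 y=0 z=0
t13.Δ1 v=1 q=1 u=0 clk=0 x=1 r=1 y=0 z=0
t14.Δ0 v=1 q=1 u=0 clk=0 x=1 r=1 y=0 z=0
t14.Δ1 v=1 q=1 u=0 clk=1 x=1 r=1 y=0 z=0
t14.Δ2 v=0 q=1 u=0 clk=1 x=0 r=1 y=0 z=0
t14.Δ3 v=0 q=1 u=0 clk=1 x=0 r=0 y=0 z=1
t14.Δ4 v=0 q=1 u=0 clk=1 x=0 r=1 y=0 z=1
t15.Δ0 v=0 q=1 u=0 clk=1 x=0 r=1 y=0 z=1
t15.Δ1 v=0 q=1 u=0 clk=0 x=0 r=1 y=0 z=1
t16.Δ0 v=0 q=1 u=0 clk=0 x=0 r=1 y=0 z=1
t16.Δ1 v=0 q=1 u=0 clk=1 x=0 r=1 y=0 z=1
t16.Δ2 v=1 q=1 u=0 clk=1 x=1 r=1 y=0 z=1
t16.Δ3 v=1 q=1 u=0 clk=1 x=1 r=1 y=0 z=0
t17.Δ0 v=1 q=1 u=0 clk=1 x=1 r=1 y=0 z=0
t17.Δ1 v=1 q=1 u=0 clk=0 x=1 r=1 y=0 z=0
t18.Δ0 v=1 q=1 u=0 clk=0 x=1 r=1 y=0 z=0
t18.Δ1 v=1 q=1 u=0 clk=1 x=1 r=1 y=0 z=0
t18.Δ2 v=0 q=1 u=0 clk=1 x=0 r=1 y=0 z=0
t18.Δ3 v=0 q=1 u=0 clk=1 x=0 r=0 y=0 z=1
t18.Δ4 v=0 q=1 u=0 clk=1 x=0 r=1 y=0 z=1
t19.Δ0 v=0 q=1 u=0 clk=1 x=0 r=1 y=0 z=1
t19.Δ1 v=0 q=1 u=0 clk=0 x=0 r=1 y=0 z=1

no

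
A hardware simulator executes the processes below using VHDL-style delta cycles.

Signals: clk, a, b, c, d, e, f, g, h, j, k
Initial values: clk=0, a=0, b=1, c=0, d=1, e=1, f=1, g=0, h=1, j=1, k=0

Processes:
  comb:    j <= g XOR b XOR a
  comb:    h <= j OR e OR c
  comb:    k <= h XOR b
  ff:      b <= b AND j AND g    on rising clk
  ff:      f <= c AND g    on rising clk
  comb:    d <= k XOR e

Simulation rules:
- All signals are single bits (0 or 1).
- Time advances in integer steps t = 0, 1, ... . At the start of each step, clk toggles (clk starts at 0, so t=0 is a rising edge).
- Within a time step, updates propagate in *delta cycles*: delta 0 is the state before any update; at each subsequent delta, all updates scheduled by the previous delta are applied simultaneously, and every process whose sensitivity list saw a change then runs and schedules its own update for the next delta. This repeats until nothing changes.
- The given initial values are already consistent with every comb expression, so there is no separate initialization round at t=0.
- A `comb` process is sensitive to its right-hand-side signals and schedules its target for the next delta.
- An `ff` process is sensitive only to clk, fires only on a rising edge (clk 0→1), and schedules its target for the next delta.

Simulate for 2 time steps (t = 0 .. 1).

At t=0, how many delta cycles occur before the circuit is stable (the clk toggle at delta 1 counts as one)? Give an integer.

4

[bits: k,clk,e,h,a,g,d,j,c,b,f]
t=0: Δ0=00110011011 Δ1=01110011011 Δ2=01110011000 Δ3=11110010000 Δ4=11110000000 | 4Δ
t=1: Δ0=11110000000 Δ1=10110000000 | 1Δ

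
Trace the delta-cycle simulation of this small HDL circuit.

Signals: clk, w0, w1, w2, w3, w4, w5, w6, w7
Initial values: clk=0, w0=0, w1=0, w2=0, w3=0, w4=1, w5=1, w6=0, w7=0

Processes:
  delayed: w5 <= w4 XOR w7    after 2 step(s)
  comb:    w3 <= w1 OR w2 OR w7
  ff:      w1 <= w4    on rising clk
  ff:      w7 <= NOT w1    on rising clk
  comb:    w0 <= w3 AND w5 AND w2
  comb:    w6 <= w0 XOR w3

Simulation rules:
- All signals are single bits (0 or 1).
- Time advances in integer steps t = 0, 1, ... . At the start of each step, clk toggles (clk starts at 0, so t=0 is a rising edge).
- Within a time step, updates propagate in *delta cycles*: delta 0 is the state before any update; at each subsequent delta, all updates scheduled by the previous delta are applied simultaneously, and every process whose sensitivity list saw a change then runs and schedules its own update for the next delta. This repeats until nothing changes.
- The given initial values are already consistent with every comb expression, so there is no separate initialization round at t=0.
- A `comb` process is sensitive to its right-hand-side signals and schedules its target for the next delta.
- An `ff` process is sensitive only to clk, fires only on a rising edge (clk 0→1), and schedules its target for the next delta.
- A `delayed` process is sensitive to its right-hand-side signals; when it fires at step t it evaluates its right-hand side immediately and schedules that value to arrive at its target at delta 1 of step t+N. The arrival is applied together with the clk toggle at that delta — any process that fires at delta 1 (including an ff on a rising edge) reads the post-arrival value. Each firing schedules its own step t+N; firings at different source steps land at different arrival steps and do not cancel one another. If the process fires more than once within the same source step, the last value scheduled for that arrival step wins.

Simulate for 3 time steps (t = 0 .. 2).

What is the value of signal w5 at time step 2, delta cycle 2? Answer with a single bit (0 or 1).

0

t=0 Δ0: w6=0 w7=0 w3=0 w4=1 w1=0 clk=0 w5=1 w2=0 w0=0
  Δ1: clk:0→1
  Δ2: w7:0→1, w1:0→1
  Δ3: w3:0→1
  Δ4: w6:0→1
  (4Δ to stable)
t=1 Δ0: w6=1 w7=1 w3=1 w4=1 w1=1 clk=1 w5=1 w2=0 w0=0
  Δ1: clk:1→0
  (1Δ to stable)
t=2 Δ0: w6=1 w7=1 w3=1 w4=1 w1=1 clk=0 w5=1 w2=0 w0=0
  Δ1: clk:0→1, w5:1→0
  Δ2: w7:1→0
  (2Δ to stable)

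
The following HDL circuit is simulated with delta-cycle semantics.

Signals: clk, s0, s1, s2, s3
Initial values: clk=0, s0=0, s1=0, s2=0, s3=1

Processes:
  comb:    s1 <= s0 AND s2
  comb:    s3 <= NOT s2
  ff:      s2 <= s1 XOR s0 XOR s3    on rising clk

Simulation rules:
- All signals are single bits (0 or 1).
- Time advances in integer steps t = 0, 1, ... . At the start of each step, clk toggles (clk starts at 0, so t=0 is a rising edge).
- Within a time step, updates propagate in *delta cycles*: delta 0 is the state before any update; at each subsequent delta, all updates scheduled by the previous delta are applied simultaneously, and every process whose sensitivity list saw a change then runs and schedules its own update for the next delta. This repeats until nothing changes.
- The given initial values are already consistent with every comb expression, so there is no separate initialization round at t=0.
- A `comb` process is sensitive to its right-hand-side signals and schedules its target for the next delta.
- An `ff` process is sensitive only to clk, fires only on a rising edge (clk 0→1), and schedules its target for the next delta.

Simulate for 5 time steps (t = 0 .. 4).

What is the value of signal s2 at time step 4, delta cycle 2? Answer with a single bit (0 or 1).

t=0 Δ0: s1=0 s3=1 s0=0 s2=0 clk=0
  Δ1: clk:0→1
  Δ2: s2:0→1
  Δ3: s3:1→0
  (3Δ to stable)
t=1 Δ0: s1=0 s3=0 s0=0 s2=1 clk=1
  Δ1: clk:1→0
  (1Δ to stable)
t=2 Δ0: s1=0 s3=0 s0=0 s2=1 clk=0
  Δ1: clk:0→1
  Δ2: s2:1→0
  Δ3: s3:0→1
  (3Δ to stable)
t=3 Δ0: s1=0 s3=1 s0=0 s2=0 clk=1
  Δ1: clk:1→0
  (1Δ to stable)
t=4 Δ0: s1=0 s3=1 s0=0 s2=0 clk=0
  Δ1: clk:0→1
  Δ2: s2:0→1
  Δ3: s3:1→0
  (3Δ to stable)

1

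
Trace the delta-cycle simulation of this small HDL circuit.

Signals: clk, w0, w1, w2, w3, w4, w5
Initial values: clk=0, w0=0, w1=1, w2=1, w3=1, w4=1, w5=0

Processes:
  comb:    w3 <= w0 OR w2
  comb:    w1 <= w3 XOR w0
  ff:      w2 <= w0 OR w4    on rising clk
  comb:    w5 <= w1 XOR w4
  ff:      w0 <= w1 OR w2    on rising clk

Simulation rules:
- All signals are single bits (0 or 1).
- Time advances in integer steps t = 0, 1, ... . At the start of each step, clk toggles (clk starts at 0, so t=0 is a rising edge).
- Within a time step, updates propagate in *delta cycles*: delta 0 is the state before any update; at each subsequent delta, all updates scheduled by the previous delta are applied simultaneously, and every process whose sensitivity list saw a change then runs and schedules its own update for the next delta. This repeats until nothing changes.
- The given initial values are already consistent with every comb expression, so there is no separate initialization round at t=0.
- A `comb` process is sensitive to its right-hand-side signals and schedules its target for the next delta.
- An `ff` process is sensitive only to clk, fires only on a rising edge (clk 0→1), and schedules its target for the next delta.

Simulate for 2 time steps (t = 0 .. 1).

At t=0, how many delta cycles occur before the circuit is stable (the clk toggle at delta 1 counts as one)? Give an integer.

4

t=0 Δ0: w1=1 w2=1 w0=0 w4=1 clk=0 w5=0 w3=1
  Δ1: clk:0→1
  Δ2: w0:0→1
  Δ3: w1:1→0
  Δ4: w5:0→1
  (4Δ to stable)
t=1 Δ0: w1=0 w2=1 w0=1 w4=1 clk=1 w5=1 w3=1
  Δ1: clk:1→0
  (1Δ to stable)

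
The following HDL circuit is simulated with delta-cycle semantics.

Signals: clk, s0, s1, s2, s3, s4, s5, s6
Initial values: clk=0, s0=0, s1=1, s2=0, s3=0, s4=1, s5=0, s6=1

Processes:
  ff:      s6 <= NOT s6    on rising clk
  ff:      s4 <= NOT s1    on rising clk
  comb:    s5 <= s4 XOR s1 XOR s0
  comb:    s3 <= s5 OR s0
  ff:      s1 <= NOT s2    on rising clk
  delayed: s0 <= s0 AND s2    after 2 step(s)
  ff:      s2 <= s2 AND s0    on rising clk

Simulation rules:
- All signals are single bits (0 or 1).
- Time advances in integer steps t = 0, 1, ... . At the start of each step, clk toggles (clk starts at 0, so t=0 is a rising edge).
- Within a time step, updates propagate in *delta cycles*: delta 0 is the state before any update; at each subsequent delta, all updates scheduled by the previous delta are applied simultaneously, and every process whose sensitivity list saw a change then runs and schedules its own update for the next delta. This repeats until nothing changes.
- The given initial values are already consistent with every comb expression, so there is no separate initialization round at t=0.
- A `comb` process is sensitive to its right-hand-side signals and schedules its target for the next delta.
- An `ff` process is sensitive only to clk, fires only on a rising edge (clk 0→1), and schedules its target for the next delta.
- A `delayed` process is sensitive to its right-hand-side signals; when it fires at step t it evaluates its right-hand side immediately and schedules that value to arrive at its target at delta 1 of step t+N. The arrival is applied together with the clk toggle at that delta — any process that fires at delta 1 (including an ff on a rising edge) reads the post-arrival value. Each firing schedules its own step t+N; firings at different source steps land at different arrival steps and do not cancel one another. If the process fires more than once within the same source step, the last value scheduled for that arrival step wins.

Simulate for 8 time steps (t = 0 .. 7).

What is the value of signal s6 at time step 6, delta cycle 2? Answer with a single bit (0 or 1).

1

t=0 Δ0: clk=0 s2=0 s5=0 s3=0 s4=1 s1=1 s6=1 s0=0
  Δ1: clk:0→1
  Δ2: s4:1→0, s6:1→0
  Δ3: s5:0→1
  Δ4: s3:0→1
  (4Δ to stable)
t=1 Δ0: clk=1 s2=0 s5=1 s3=1 s4=0 s1=1 s6=0 s0=0
  Δ1: clk:1→0
  (1Δ to stable)
t=2 Δ0: clk=0 s2=0 s5=1 s3=1 s4=0 s1=1 s6=0 s0=0
  Δ1: clk:0→1
  Δ2: s6:0→1
  (2Δ to stable)
t=3 Δ0: clk=1 s2=0 s5=1 s3=1 s4=0 s1=1 s6=1 s0=0
  Δ1: clk:1→0
  (1Δ to stable)
t=4 Δ0: clk=0 s2=0 s5=1 s3=1 s4=0 s1=1 s6=1 s0=0
  Δ1: clk:0→1
  Δ2: s6:1→0
  (2Δ to stable)
t=5 Δ0: clk=1 s2=0 s5=1 s3=1 s4=0 s1=1 s6=0 s0=0
  Δ1: clk:1→0
  (1Δ to stable)
t=6 Δ0: clk=0 s2=0 s5=1 s3=1 s4=0 s1=1 s6=0 s0=0
  Δ1: clk:0→1
  Δ2: s6:0→1
  (2Δ to stable)
t=7 Δ0: clk=1 s2=0 s5=1 s3=1 s4=0 s1=1 s6=1 s0=0
  Δ1: clk:1→0
  (1Δ to stable)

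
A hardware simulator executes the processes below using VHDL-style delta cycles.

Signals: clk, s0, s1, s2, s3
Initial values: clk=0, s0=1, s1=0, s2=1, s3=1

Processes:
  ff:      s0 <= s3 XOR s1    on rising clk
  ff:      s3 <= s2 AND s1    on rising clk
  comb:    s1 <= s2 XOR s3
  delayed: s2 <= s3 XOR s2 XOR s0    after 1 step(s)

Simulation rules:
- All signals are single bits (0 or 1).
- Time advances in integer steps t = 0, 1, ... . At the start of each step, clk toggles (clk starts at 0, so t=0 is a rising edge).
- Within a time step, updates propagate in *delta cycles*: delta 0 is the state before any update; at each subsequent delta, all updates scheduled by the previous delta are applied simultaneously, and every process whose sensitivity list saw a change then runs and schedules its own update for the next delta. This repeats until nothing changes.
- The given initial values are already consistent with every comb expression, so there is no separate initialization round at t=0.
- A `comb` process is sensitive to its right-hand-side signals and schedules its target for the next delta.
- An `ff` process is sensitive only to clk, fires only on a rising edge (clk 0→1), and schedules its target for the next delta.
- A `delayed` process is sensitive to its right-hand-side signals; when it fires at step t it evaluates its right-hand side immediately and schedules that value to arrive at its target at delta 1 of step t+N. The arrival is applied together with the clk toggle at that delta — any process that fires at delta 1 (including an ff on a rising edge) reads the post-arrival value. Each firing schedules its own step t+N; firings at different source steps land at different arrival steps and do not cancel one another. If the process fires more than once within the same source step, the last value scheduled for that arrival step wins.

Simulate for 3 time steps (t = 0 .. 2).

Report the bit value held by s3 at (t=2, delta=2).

0

t=0 Δ0: s1=0 s3=1 s2=1 clk=0 s0=1
  Δ1: clk:0→1
  Δ2: s3:1→0
  Δ3: s1:0→1
  (3Δ to stable)
t=1 Δ0: s1=1 s3=0 s2=1 clk=1 s0=1
  Δ1: s2:1→0, clk:1→0
  Δ2: s1:1→0
  (2Δ to stable)
t=2 Δ0: s1=0 s3=0 s2=0 clk=0 s0=1
  Δ1: s2:0→1, clk:0→1
  Δ2: s1:0→1, s0:1→0
  (2Δ to stable)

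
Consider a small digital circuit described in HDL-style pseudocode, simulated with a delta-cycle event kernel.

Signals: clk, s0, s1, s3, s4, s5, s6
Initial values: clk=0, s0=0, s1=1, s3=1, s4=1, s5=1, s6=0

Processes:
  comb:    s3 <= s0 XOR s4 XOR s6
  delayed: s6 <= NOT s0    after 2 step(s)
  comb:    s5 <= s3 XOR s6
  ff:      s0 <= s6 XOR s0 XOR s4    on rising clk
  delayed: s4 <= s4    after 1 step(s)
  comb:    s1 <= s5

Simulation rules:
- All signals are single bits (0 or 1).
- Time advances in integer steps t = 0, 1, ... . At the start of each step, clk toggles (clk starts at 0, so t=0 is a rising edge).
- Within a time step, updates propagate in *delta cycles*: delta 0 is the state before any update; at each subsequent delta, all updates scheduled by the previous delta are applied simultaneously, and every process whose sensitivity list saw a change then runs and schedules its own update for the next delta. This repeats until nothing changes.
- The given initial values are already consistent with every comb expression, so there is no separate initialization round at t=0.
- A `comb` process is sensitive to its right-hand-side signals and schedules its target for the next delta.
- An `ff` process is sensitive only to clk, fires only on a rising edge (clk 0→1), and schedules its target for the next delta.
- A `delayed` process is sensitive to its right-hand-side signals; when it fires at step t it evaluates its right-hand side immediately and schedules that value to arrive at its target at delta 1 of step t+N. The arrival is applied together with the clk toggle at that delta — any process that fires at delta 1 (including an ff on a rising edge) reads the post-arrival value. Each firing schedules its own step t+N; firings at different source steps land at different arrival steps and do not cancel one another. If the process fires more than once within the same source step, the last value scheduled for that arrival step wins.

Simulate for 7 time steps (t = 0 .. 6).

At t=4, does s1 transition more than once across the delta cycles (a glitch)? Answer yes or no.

[bits: clk,s5,s4,s0,s3,s1,s6]
t=0: Δ0=0110110 Δ1=1110110 Δ2=1111110 Δ3=1111010 Δ4=1011010 Δ5=1011000 | 5Δ
t=1: Δ0=1011000 Δ1=0011000 | 1Δ
t=2: Δ0=0011000 Δ1=1011000 Δ2=1010000 Δ3=1010100 Δ4=1110100 Δ5=1110110 | 5Δ
t=3: Δ0=1110110 Δ1=0110110 | 1Δ
t=4: Δ0=0110110 Δ1=1110111 Δ2=1010011 Δ3=1110001 Δ4=1110011 | 4Δ
t=5: Δ0=1110011 Δ1=0110011 | 1Δ
t=6: Δ0=0110011 Δ1=1110011 | 1Δ

yes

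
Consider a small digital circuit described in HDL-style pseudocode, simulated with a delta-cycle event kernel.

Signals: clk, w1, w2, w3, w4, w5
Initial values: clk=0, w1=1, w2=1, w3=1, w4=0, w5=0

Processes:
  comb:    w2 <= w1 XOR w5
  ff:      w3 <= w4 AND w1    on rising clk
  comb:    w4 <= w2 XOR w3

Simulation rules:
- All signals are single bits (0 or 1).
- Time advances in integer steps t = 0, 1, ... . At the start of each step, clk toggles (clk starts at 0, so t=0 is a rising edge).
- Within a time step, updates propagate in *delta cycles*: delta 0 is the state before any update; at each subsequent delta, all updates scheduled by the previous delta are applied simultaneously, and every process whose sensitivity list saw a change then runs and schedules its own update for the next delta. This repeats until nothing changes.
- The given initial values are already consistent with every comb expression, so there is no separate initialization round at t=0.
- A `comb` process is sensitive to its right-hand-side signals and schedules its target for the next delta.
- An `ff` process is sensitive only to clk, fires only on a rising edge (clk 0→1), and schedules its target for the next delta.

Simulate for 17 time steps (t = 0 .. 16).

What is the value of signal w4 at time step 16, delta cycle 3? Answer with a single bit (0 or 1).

1

t0.Δ0 w3=1 w5=0 w4=0 w1=1 clk=0 w2=1
t0.Δ1 w3=1 w5=0 w4=0 w1=1 clk=1 w2=1
t0.Δ2 w3=0 w5=0 w4=0 w1=1 clk=1 w2=1
t0.Δ3 w3=0 w5=0 w4=1 w1=1 clk=1 w2=1
t1.Δ0 w3=0 w5=0 w4=1 w1=1 clk=1 w2=1
t1.Δ1 w3=0 w5=0 w4=1 w1=1 clk=0 w2=1
t2.Δ0 w3=0 w5=0 w4=1 w1=1 clk=0 w2=1
t2.Δ1 w3=0 w5=0 w4=1 w1=1 clk=1 w2=1
t2.Δ2 w3=1 w5=0 w4=1 w1=1 clk=1 w2=1
t2.Δ3 w3=1 w5=0 w4=0 w1=1 clk=1 w2=1
t3.Δ0 w3=1 w5=0 w4=0 w1=1 clk=1 w2=1
t3.Δ1 w3=1 w5=0 w4=0 w1=1 clk=0 w2=1
t4.Δ0 w3=1 w5=0 w4=0 w1=1 clk=0 w2=1
t4.Δ1 w3=1 w5=0 w4=0 w1=1 clk=1 w2=1
t4.Δ2 w3=0 w5=0 w4=0 w1=1 clk=1 w2=1
t4.Δ3 w3=0 w5=0 w4=1 w1=1 clk=1 w2=1
t5.Δ0 w3=0 w5=0 w4=1 w1=1 clk=1 w2=1
t5.Δ1 w3=0 w5=0 w4=1 w1=1 clk=0 w2=1
t6.Δ0 w3=0 w5=0 w4=1 w1=1 clk=0 w2=1
t6.Δ1 w3=0 w5=0 w4=1 w1=1 clk=1 w2=1
t6.Δ2 w3=1 w5=0 w4=1 w1=1 clk=1 w2=1
t6.Δ3 w3=1 w5=0 w4=0 w1=1 clk=1 w2=1
t7.Δ0 w3=1 w5=0 w4=0 w1=1 clk=1 w2=1
t7.Δ1 w3=1 w5=0 w4=0 w1=1 clk=0 w2=1
t8.Δ0 w3=1 w5=0 w4=0 w1=1 clk=0 w2=1
t8.Δ1 w3=1 w5=0 w4=0 w1=1 clk=1 w2=1
t8.Δ2 w3=0 w5=0 w4=0 w1=1 clk=1 w2=1
t8.Δ3 w3=0 w5=0 w4=1 w1=1 clk=1 w2=1
t9.Δ0 w3=0 w5=0 w4=1 w1=1 clk=1 w2=1
t9.Δ1 w3=0 w5=0 w4=1 w1=1 clk=0 w2=1
t10.Δ0 w3=0 w5=0 w4=1 w1=1 clk=0 w2=1
t10.Δ1 w3=0 w5=0 w4=1 w1=1 clk=1 w2=1
t10.Δ2 w3=1 w5=0 w4=1 w1=1 clk=1 w2=1
t10.Δ3 w3=1 w5=0 w4=0 w1=1 clk=1 w2=1
t11.Δ0 w3=1 w5=0 w4=0 w1=1 clk=1 w2=1
t11.Δ1 w3=1 w5=0 w4=0 w1=1 clk=0 w2=1
t12.Δ0 w3=1 w5=0 w4=0 w1=1 clk=0 w2=1
t12.Δ1 w3=1 w5=0 w4=0 w1=1 clk=1 w2=1
t12.Δ2 w3=0 w5=0 w4=0 w1=1 clk=1 w2=1
t12.Δ3 w3=0 w5=0 w4=1 w1=1 clk=1 w2=1
t13.Δ0 w3=0 w5=0 w4=1 w1=1 clk=1 w2=1
t13.Δ1 w3=0 w5=0 w4=1 w1=1 clk=0 w2=1
t14.Δ0 w3=0 w5=0 w4=1 w1=1 clk=0 w2=1
t14.Δ1 w3=0 w5=0 w4=1 w1=1 clk=1 w2=1
t14.Δ2 w3=1 w5=0 w4=1 w1=1 clk=1 w2=1
t14.Δ3 w3=1 w5=0 w4=0 w1=1 clk=1 w2=1
t15.Δ0 w3=1 w5=0 w4=0 w1=1 clk=1 w2=1
t15.Δ1 w3=1 w5=0 w4=0 w1=1 clk=0 w2=1
t16.Δ0 w3=1 w5=0 w4=0 w1=1 clk=0 w2=1
t16.Δ1 w3=1 w5=0 w4=0 w1=1 clk=1 w2=1
t16.Δ2 w3=0 w5=0 w4=0 w1=1 clk=1 w2=1
t16.Δ3 w3=0 w5=0 w4=1 w1=1 clk=1 w2=1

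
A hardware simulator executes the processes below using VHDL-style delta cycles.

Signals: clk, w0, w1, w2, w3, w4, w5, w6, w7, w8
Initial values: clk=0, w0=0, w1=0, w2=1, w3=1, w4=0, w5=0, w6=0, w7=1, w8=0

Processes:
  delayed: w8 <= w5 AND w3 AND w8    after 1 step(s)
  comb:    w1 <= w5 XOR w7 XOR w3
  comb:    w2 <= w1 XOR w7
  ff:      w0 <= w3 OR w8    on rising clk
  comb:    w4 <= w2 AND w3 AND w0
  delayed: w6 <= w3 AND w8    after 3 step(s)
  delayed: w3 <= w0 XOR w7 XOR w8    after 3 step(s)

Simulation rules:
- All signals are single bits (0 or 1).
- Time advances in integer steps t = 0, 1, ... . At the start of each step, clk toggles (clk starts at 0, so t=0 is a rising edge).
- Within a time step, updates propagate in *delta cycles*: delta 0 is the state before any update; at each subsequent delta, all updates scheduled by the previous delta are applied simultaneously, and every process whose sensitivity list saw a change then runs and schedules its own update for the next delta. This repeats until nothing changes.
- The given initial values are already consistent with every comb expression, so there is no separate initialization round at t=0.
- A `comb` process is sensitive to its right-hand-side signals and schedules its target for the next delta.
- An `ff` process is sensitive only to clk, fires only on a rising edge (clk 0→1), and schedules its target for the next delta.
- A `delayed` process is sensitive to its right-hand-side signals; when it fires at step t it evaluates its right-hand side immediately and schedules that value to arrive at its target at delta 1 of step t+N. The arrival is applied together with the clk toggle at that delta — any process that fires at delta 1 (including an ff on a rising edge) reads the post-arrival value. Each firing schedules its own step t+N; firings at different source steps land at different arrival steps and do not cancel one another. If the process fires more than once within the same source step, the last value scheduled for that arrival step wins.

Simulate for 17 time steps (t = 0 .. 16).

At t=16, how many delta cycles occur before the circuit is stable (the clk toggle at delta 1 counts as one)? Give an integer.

[bits: w6,w4,w1,w0,w3,w7,w8,clk,w5,w2]
t=0: Δ0=0000110001 Δ1=0000110101 Δ2=0001110101 Δ3=0101110101 | 3Δ
t=1: Δ0=0101110101 Δ1=0101110001 | 1Δ
t=2: Δ0=0101110001 Δ1=0101110101 | 1Δ
t=3: Δ0=0101110101 Δ1=0101010001 Δ2=0011010001 Δ3=0011010000 | 3Δ
t=4: Δ0=0011010000 Δ1=0011010100 Δ2=0010010100 | 2Δ
t=5: Δ0=0010010100 Δ1=0010010000 | 1Δ
t=6: Δ0=0010010000 Δ1=0010010100 | 1Δ
t=7: Δ0=0010010100 Δ1=0010110000 Δ2=0000110000 Δ3=0000110001 | 3Δ
t=8: Δ0=0000110001 Δ1=0000110101 Δ2=0001110101 Δ3=0101110101 | 3Δ
t=9: Δ0=0101110101 Δ1=0101110001 | 1Δ
t=10: Δ0=0101110001 Δ1=0101110101 | 1Δ
t=11: Δ0=0101110101 Δ1=0101010001 Δ2=0011010001 Δ3=0011010000 | 3Δ
t=12: Δ0=0011010000 Δ1=0011010100 Δ2=0010010100 | 2Δ
t=13: Δ0=0010010100 Δ1=0010010000 | 1Δ
t=14: Δ0=0010010000 Δ1=0010010100 | 1Δ
t=15: Δ0=0010010100 Δ1=0010110000 Δ2=0000110000 Δ3=0000110001 | 3Δ
t=16: Δ0=0000110001 Δ1=0000110101 Δ2=0001110101 Δ3=0101110101 | 3Δ

3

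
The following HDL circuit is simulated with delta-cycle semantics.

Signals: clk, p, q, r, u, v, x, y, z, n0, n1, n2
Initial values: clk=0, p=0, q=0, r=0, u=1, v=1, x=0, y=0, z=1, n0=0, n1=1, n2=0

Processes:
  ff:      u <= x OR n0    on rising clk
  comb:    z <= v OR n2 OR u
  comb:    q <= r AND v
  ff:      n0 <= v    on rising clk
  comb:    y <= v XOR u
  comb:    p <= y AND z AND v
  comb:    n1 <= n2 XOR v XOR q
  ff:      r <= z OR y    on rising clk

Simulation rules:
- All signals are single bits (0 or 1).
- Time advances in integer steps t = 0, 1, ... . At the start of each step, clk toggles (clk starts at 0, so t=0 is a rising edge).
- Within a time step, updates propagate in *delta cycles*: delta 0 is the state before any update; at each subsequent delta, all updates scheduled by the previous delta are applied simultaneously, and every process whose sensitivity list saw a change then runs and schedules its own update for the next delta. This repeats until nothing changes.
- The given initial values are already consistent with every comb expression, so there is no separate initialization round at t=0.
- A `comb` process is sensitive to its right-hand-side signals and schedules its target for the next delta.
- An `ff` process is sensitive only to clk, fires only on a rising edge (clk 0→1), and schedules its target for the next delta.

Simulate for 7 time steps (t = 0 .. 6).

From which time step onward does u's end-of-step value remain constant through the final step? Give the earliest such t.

t=0 Δ0: n0=0 y=0 x=0 p=0 z=1 v=1 clk=0 n1=1 q=0 r=0 u=1 n2=0
  Δ1: clk:0→1
  Δ2: n0:0→1, r:0→1, u:1→0
  Δ3: y:0→1, q:0→1
  Δ4: p:0→1, n1:1→0
  (4Δ to stable)
t=1 Δ0: n0=1 y=1 x=0 p=1 z=1 v=1 clk=1 n1=0 q=1 r=1 u=0 n2=0
  Δ1: clk:1→0
  (1Δ to stable)
t=2 Δ0: n0=1 y=1 x=0 p=1 z=1 v=1 clk=0 n1=0 q=1 r=1 u=0 n2=0
  Δ1: clk:0→1
  Δ2: u:0→1
  Δ3: y:1→0
  Δ4: p:1→0
  (4Δ to stable)
t=3 Δ0: n0=1 y=0 x=0 p=0 z=1 v=1 clk=1 n1=0 q=1 r=1 u=1 n2=0
  Δ1: clk:1→0
  (1Δ to stable)
t=4 Δ0: n0=1 y=0 x=0 p=0 z=1 v=1 clk=0 n1=0 q=1 r=1 u=1 n2=0
  Δ1: clk:0→1
  (1Δ to stable)
t=5 Δ0: n0=1 y=0 x=0 p=0 z=1 v=1 clk=1 n1=0 q=1 r=1 u=1 n2=0
  Δ1: clk:1→0
  (1Δ to stable)
t=6 Δ0: n0=1 y=0 x=0 p=0 z=1 v=1 clk=0 n1=0 q=1 r=1 u=1 n2=0
  Δ1: clk:0→1
  (1Δ to stable)

2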